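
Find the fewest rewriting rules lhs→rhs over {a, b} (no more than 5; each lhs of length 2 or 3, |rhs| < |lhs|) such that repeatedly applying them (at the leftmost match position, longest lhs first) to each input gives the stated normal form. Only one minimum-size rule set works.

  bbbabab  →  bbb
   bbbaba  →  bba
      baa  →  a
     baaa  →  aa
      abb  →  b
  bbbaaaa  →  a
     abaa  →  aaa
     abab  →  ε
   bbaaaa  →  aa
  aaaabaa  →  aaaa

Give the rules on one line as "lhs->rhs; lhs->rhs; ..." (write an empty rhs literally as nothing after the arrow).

  | bbbabab => bbbaab => bbabb => bbb
  | bbbaba => bbbaa => bbab => bba
  | baa => ab => a
  | baaa => aba => aa

aab->; ab->a; abb->b; baa->ab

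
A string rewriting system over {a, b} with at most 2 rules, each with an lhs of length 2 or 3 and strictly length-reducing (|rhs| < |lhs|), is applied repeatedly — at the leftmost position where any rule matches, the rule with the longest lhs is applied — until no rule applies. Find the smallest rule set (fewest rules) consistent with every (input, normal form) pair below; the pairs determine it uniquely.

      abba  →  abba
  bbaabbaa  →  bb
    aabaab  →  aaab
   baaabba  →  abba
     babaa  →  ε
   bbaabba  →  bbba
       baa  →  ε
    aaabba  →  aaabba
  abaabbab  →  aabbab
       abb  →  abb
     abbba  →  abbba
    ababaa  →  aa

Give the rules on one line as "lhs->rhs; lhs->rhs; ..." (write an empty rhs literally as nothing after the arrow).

  | abba
  | bbaabbaa => bbbaa => bb
  | aabaab => aaab
  | baaabba => abba

aba->a; baa->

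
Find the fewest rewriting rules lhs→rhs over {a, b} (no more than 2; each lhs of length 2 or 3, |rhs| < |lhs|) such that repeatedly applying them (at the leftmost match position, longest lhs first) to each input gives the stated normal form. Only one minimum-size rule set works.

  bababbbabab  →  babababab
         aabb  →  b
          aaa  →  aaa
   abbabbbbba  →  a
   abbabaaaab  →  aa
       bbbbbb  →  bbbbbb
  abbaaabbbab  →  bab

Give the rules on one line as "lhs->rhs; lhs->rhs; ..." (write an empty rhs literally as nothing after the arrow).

aab->; bba->a

  | bababbbabab => babababab
  | aabb => b
  | aaa
  | abbabbbbba => aabbbbba => bbbba => bba => a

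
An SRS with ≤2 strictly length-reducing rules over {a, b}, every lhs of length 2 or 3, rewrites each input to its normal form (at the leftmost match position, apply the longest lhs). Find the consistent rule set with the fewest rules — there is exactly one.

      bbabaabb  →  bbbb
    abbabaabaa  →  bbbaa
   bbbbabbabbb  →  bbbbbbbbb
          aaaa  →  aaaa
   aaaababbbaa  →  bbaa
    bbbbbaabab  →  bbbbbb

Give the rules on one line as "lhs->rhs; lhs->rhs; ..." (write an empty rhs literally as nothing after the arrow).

aab->; ab->b

  | bbabaabb => bbbaabb => bbbb
  | abbabaabaa => bbabaabaa => bbbaabaa => bbbaa
  | bbbbabbabbb => bbbbbbabbb => bbbbbbbbb
  | aaaa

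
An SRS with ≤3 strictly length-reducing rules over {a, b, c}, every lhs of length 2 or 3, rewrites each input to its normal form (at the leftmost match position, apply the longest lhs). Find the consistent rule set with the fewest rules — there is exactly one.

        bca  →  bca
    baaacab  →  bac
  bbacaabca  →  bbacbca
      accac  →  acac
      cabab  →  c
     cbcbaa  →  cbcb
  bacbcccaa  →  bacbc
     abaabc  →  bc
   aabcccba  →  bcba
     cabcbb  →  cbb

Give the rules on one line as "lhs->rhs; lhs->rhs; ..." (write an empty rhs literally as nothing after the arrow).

  | bca
  | baaacab => bacab => bac
  | bbacaabca => bbacbca
  | accac => acac

aa->; ab->; cc->c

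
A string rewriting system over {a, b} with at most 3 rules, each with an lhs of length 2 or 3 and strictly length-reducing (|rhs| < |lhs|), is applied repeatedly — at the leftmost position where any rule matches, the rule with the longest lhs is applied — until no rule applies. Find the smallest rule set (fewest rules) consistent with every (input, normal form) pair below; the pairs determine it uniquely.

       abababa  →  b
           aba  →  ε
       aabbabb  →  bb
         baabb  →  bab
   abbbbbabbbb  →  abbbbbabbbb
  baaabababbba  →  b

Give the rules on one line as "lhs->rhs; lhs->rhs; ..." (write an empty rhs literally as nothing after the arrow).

aab->a; aba->

  | abababa => baba => b
  | aba => ε
  | aabbabb => ababb => bb
  | baabb => bab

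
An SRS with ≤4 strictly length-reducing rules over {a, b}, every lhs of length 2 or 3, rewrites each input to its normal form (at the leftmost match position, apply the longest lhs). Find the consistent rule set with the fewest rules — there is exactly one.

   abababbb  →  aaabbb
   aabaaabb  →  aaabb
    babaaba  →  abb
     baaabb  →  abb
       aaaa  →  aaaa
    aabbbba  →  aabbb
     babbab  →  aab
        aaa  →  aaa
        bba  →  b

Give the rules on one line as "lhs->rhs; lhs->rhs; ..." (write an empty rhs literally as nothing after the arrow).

ba->; baa->bb; bab->ab

  | abababbb => aababbb => aaabbb
  | aabaaabb => aabbabb => aababb => aaabb
  | babaaba => abaaba => abbba => abb
  | baaabb => bbabb => babb => abb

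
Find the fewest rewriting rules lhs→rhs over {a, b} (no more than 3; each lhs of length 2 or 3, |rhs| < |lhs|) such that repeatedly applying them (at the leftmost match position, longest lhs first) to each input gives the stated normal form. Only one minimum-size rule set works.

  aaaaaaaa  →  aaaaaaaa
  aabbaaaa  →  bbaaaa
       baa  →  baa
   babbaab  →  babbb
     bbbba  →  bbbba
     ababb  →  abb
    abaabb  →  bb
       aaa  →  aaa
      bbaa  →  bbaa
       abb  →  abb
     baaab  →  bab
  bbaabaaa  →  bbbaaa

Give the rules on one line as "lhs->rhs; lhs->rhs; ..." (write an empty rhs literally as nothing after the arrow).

aab->b; aba->a

  | aaaaaaaa
  | aabbaaaa => bbaaaa
  | baa
  | babbaab => babbb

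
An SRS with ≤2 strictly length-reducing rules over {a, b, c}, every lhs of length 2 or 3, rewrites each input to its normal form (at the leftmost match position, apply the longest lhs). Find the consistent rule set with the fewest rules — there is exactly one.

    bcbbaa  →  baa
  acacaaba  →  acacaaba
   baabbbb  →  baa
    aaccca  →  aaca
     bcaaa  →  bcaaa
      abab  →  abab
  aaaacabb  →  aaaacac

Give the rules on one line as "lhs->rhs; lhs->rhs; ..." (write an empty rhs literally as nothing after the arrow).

  | bcbbaa => bccaa => baa
  | acacaaba
  | baabbbb => baacbb => baacc => baa
  | aaccca => aaca

bb->c; cc->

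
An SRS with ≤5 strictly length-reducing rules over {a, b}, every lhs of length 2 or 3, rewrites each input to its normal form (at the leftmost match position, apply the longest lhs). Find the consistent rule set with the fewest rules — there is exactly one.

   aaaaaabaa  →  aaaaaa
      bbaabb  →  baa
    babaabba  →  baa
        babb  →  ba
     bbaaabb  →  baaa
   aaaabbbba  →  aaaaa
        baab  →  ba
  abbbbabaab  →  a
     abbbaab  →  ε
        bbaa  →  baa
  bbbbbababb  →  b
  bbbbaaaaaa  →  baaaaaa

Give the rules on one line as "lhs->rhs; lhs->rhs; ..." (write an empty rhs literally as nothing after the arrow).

ab->; aba->; abb->a; bb->b

  | aaaaaabaa => aaaaaa
  | bbaabb => baabb => baa
  | babaabba => babba => baa
  | babb => ba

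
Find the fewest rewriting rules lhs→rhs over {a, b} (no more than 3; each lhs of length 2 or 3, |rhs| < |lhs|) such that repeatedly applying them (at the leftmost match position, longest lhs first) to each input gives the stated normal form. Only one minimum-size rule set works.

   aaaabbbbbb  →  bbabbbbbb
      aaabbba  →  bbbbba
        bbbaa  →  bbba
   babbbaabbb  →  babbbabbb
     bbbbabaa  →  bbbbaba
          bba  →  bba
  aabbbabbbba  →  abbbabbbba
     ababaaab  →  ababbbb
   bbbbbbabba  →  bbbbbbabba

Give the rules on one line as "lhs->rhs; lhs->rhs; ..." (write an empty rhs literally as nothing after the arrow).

aa->a; aaa->bb

  | aaaabbbbbb => bbabbbbbb
  | aaabbba => bbbbba
  | bbbaa => bbba
  | babbbaabbb => babbbabbb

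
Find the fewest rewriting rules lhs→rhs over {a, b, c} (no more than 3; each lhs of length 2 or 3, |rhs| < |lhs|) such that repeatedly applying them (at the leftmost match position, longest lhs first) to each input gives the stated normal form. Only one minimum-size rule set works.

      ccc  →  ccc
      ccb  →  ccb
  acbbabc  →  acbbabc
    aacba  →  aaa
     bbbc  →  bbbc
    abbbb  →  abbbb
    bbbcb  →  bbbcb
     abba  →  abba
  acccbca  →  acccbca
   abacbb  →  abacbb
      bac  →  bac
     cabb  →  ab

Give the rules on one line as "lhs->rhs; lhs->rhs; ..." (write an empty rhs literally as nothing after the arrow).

  | ccc
  | ccb
  | acbbabc
  | aacba => aaa

cab->a; cba->a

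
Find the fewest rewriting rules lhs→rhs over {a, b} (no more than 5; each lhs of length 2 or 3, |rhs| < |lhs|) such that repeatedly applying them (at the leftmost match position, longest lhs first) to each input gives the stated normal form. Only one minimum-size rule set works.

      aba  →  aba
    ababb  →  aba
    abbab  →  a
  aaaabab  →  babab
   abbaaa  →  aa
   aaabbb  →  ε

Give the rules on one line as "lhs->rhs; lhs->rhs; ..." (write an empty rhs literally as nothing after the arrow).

  | aba
  | ababb => aba
  | abbab => abb => a
  | aaaabab => babab

aaa->b; baa->a; bb->; bba->b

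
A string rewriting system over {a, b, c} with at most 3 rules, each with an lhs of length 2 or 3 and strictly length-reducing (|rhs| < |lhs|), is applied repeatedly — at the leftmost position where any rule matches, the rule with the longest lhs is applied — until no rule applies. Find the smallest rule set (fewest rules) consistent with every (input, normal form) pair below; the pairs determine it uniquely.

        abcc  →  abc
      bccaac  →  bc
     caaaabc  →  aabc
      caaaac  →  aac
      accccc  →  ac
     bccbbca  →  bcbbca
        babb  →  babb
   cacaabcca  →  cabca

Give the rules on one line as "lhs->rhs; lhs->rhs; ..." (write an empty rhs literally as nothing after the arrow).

caa->; cc->c

  | abcc => abc
  | bccaac => bcaac => bc
  | caaaabc => aabc
  | caaaac => aac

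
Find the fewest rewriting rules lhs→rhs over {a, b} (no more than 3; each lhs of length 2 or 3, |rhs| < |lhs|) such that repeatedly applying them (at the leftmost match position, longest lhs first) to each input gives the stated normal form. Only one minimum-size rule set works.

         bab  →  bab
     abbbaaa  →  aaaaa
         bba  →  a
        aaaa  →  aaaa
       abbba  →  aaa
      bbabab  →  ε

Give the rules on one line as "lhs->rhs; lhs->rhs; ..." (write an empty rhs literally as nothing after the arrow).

  | bab
  | abbbaaa => aaaaa
  | bba => a
  | aaaa

aba->b; bb->; bbb->a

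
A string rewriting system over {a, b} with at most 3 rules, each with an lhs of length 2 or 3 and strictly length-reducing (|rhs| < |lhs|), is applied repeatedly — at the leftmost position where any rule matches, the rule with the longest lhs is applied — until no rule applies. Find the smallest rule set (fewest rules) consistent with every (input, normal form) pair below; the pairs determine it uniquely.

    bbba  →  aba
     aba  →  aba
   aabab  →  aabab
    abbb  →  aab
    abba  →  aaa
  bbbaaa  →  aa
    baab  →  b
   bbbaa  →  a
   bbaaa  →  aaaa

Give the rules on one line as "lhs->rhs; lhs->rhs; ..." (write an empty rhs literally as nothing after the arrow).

  | bbba => aba
  | aba
  | aabab
  | abbb => aab

baa->; bb->a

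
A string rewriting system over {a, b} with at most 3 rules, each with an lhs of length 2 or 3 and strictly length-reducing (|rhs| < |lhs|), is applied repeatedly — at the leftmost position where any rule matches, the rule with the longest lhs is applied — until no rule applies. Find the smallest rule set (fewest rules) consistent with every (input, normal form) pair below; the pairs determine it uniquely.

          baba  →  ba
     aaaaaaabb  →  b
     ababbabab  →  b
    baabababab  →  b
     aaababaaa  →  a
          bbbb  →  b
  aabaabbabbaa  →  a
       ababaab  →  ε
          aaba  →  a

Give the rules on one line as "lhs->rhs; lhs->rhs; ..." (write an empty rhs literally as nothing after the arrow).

aa->a; ab->; bb->a

  | baba => ba
  | aaaaaaabb => aaaaaabb => aaaaabb => aaaabb => aaabb => aabb => abb => b
  | ababbabab => abbabab => babab => bab => b
  | baabababab => babababab => bababab => babab => bab => b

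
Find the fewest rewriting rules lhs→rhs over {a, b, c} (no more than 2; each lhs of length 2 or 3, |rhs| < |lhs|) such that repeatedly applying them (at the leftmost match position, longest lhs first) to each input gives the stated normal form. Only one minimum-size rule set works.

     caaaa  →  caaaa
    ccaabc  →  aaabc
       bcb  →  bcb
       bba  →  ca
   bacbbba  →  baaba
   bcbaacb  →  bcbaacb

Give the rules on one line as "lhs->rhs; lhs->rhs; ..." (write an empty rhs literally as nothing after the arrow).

  | caaaa
  | ccaabc => aaabc
  | bcb
  | bba => ca

bb->c; cc->a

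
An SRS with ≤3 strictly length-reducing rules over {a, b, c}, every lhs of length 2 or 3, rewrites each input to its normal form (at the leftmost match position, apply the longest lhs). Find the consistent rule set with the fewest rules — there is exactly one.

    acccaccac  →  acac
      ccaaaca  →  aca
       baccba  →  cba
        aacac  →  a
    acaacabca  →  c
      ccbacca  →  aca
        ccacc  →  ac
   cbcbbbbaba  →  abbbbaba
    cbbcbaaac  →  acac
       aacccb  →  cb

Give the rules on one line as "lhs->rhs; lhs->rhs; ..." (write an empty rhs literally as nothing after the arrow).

  | acccaccac => aacaccac => ccaccac => aaccac => cccac => acac
  | ccaaaca => aaaaca => caaca => ccca => aca
  | baccba => baaba => bcba => cba
  | aacac => ccac => aac => cc => a

aa->c; bc->c; cc->a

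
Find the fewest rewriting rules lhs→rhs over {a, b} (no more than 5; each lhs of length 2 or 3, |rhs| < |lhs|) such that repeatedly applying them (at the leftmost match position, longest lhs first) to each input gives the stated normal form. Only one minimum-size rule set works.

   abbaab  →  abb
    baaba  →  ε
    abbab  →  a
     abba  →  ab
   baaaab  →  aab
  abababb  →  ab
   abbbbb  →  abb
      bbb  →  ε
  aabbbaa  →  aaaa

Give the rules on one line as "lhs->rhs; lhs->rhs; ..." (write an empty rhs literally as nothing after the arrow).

ba->; baa->; bab->bb; bbb->

  | abbaab => abb
  | baaba => ba => ε
  | abbab => abbb => a
  | abba => ab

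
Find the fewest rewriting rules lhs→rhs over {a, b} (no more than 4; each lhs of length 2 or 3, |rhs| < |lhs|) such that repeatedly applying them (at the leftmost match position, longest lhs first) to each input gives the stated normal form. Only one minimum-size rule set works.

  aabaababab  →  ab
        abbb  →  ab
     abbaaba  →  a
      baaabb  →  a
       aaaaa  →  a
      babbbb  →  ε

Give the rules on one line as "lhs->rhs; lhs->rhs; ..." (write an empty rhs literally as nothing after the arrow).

aa->a; ba->; bb->

  | aabaababab => abaababab => aababab => ababab => abab => ab
  | abbb => ab
  | abbaaba => aaaba => aaba => aba => a
  | baaabb => aabb => abb => a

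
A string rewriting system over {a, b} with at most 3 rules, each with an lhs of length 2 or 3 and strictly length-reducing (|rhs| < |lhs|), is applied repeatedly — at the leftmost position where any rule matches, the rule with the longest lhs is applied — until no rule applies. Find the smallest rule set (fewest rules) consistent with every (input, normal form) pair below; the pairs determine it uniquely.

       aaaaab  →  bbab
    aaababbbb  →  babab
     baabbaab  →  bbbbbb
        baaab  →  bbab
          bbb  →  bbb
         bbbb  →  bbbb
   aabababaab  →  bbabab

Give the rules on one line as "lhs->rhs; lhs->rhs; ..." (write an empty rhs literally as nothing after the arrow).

aa->b; abb->ab

  | aaaaab => baaab => bbab
  | aaababbbb => bababbbb => bababbb => bababb => babab
  | baabbaab => bbbbaab => bbbbbb
  | baaab => bbab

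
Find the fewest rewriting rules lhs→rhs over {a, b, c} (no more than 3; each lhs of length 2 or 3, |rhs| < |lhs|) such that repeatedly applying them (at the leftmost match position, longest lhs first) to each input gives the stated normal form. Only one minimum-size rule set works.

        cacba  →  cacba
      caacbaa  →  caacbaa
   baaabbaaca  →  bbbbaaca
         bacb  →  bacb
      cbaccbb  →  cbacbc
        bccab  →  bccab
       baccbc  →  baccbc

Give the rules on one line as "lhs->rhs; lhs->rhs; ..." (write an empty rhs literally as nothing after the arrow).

aaa->b; cbb->bc

  | cacba
  | caacbaa
  | baaabbaaca => bbbbaaca
  | bacb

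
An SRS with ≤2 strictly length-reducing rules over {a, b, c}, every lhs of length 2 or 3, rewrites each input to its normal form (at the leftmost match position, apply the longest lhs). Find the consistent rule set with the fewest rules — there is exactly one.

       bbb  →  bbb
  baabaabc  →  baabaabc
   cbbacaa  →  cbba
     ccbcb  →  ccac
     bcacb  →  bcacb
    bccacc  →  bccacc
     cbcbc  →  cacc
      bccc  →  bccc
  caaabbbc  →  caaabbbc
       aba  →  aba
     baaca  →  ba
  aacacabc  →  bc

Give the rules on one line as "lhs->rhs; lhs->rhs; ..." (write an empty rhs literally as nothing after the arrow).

  | bbb
  | baabaabc
  | cbbacaa => cbba
  | ccbcb => ccac

aca->; bcb->ac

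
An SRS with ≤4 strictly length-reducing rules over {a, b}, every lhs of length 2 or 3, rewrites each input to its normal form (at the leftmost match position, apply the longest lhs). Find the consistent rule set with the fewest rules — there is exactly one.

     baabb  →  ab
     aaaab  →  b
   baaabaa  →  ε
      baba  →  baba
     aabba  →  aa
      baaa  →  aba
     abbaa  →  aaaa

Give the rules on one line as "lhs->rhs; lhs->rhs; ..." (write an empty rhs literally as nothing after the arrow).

aab->b; baa->ab; bb->; bba->aa

  | baabb => abbb => ab
  | aaaab => aab => b
  | baaabaa => ababaa => abaab => aabb => bb => ε
  | baba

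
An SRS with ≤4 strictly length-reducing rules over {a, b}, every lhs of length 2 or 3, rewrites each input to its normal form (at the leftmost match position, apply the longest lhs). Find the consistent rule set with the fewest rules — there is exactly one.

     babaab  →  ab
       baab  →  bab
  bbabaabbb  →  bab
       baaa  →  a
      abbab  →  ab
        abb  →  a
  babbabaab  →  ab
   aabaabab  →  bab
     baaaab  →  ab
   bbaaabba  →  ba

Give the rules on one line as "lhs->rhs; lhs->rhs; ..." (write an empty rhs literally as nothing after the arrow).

aa->a; aaa->ba; aba->aa; bb->

  | babaab => baaab => bbab => ab
  | baab => bab
  | bbabaabbb => abaabbb => aaabbb => babbb => bab
  | baaa => bba => a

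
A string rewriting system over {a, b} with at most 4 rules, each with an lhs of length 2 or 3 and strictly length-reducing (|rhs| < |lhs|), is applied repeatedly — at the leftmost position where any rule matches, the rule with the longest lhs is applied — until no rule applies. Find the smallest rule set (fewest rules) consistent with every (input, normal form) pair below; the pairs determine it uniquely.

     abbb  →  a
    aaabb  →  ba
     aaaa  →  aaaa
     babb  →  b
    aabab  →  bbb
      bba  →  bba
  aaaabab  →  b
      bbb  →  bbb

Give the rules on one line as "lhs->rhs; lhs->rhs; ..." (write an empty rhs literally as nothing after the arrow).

aab->ba; ab->a; baa->bb; bab->

  | abbb => abb => ab => a
  | aaabb => abab => aab => ba
  | aaaa
  | babb => b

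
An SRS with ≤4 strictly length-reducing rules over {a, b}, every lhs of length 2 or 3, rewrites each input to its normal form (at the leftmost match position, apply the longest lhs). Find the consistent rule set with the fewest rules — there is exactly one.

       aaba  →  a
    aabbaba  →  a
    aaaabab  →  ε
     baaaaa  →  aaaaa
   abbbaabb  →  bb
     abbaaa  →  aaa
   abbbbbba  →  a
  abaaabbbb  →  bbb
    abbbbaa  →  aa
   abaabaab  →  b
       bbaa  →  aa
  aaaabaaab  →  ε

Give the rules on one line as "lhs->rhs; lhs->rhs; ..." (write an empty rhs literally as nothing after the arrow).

  | aaba => ba => a
  | aabbaba => bbaba => baba => aba => a
  | aaaabab => aabab => bab => ab => ε
  | baaaaa => aaaaa

aab->b; ab->; ba->a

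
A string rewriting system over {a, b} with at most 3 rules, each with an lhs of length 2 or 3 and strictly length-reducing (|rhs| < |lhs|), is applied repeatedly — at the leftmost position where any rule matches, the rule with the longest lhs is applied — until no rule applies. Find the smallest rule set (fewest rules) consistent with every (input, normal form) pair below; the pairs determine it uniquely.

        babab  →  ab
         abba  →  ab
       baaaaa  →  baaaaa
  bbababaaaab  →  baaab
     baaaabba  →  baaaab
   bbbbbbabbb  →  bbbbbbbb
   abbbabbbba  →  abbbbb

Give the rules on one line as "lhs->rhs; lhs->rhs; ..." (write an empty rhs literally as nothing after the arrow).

  | babab => ab
  | abba => ab
  | baaaaa
  | bbababaaaab => bbabaaaab => bbaaaab => baaab

bab->; bba->b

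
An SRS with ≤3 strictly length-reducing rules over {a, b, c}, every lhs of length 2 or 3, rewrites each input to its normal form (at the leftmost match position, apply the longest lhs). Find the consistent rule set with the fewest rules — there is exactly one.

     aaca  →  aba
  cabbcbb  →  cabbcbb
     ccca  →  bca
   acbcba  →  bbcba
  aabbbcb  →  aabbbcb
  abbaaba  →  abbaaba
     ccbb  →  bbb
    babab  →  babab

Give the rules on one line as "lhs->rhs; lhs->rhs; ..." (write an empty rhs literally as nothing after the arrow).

  | aaca => aba
  | cabbcbb
  | ccca => bca
  | acbcba => bbcba

ac->b; cc->b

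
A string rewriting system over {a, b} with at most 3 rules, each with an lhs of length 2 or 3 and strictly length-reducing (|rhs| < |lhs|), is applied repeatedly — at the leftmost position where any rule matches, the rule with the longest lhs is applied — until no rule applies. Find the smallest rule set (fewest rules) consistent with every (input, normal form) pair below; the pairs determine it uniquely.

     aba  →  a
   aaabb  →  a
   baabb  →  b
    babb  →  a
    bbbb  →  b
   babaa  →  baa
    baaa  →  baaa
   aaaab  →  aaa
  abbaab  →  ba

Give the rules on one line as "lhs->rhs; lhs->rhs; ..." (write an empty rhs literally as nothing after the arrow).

ab->; bb->a

  | aba => a
  | aaabb => aab => a
  | baabb => bab => b
  | babb => bb => a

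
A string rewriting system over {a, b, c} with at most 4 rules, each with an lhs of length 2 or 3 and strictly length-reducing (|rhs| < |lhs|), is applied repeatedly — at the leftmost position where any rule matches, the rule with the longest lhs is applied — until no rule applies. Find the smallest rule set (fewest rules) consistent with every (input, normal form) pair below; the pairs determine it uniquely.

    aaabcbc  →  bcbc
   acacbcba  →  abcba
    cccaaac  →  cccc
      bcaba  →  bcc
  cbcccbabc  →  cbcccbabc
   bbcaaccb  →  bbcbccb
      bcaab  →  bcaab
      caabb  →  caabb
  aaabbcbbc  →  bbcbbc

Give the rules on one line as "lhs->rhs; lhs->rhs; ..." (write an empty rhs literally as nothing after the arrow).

  | aaabcbc => bcbc
  | acacbcba => abcba
  | cccaaac => cccc
  | bcaba => bcc

aaa->; aac->bc; aba->c; cac->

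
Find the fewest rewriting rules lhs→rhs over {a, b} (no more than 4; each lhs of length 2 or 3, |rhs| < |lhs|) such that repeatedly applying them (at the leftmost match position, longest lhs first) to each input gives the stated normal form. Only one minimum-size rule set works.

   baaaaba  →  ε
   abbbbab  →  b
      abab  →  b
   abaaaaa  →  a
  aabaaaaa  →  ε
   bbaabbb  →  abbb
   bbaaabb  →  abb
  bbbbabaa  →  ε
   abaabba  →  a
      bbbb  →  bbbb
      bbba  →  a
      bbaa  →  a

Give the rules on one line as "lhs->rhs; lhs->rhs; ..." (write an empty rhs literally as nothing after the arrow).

aa->; ba->a; baa->a

  | baaaaba => aaaba => aba => aa => ε
  | abbbbab => abbbab => abbab => abab => aab => b
  | abab => aab => b
  | abaaaaa => aaaaa => aaa => a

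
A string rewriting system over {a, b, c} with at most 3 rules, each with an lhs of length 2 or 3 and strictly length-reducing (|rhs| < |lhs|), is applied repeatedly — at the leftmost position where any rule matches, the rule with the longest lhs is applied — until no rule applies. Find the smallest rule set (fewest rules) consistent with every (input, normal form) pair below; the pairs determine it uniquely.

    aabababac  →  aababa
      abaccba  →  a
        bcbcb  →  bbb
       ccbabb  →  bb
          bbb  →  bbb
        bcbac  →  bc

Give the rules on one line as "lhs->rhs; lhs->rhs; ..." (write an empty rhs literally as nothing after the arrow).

bac->; cb->b; cba->

  | aabababac => aababa
  | abaccba => acba => a
  | bcbcb => bbcb => bbb
  | ccbabb => cbb => bb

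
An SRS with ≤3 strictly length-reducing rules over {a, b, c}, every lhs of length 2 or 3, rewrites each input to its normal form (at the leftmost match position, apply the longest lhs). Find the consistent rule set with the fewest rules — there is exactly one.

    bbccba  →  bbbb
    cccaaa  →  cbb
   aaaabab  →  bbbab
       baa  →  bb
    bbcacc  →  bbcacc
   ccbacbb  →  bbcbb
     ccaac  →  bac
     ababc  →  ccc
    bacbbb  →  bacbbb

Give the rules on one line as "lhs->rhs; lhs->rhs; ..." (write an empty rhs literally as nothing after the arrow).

aa->b; abc->cc; ccb->ba

  | bbccba => bbbaa => bbbb
  | cccaaa => cccba => cbaa => cbb
  | aaaabab => baabab => bbbab
  | baa => bb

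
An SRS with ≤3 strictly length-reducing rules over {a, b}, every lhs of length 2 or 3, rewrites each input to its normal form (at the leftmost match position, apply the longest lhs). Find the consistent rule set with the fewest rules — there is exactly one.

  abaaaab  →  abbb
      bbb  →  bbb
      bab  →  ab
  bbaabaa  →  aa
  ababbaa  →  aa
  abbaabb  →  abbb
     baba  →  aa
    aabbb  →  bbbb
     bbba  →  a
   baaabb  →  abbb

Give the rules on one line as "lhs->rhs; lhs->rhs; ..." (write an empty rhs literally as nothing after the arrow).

  | abaaaab => aaaaab => aaabb => abbb
  | bbb
  | bab => ab
  | bbaabaa => baabaa => aabaa => bbaa => baa => aa

aab->bb; ba->a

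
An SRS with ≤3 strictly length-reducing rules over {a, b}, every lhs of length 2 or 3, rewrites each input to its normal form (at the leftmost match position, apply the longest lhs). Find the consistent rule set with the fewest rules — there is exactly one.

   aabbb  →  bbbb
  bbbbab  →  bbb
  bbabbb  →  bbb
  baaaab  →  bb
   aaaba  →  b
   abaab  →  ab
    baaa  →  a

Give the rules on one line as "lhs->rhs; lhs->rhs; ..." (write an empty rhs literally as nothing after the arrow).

aa->b; ba->a; bba->

  | aabbb => bbbb
  | bbbbab => bbb
  | bbabbb => bbb
  | baaaab => aaaab => baab => aab => bb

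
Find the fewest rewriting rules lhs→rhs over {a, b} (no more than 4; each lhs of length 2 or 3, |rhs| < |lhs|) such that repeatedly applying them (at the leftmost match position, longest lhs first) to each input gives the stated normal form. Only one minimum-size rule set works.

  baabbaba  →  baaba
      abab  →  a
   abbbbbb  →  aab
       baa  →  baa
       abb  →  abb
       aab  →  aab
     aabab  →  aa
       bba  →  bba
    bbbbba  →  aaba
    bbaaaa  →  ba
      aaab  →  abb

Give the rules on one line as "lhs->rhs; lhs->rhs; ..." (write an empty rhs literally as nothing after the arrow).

  | baabbaba => baaba
  | abab => a
  | abbbbbb => aabbbb => aaabb => abbb => aab
  | baa

aaa->ab; bab->; bbb->ab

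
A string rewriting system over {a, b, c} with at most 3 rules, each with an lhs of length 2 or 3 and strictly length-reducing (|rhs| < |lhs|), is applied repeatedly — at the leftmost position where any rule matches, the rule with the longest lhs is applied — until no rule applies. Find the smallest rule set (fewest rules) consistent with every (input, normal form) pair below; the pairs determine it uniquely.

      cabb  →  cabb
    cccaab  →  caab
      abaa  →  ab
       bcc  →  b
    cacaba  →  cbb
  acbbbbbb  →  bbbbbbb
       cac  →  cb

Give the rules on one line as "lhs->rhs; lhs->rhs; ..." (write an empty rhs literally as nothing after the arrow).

ac->b; ba->b; cc->

  | cabb
  | cccaab => caab
  | abaa => aba => ab
  | bcc => b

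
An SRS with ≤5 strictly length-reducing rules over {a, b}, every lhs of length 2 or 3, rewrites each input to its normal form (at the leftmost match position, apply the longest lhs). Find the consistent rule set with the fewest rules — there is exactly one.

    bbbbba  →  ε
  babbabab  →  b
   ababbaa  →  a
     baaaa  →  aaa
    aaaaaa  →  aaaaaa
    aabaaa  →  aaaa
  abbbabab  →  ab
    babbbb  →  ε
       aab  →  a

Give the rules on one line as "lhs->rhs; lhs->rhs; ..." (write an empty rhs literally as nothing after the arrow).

  | bbbbba => bbba => ba => ε
  | babbabab => bbabab => bbbab => bab => b
  | ababbaa => abbaa => abba => abb => a
  | baaaa => aaa

aab->a; ba->; bb->; bba->bb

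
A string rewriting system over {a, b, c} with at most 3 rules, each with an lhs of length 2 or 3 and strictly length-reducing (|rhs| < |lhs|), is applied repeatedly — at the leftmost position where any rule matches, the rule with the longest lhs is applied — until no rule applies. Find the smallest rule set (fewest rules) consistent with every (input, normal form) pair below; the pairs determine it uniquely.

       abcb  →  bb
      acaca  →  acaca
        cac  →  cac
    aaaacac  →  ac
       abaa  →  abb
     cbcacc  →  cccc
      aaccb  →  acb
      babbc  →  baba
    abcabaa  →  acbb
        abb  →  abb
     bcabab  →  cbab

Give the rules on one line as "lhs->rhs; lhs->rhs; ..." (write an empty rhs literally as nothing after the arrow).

  | abcb => aab => bb
  | acaca
  | cac
  | aaaacac => baacac => bbcac => bcc => ac

aa->b; bc->a; bca->c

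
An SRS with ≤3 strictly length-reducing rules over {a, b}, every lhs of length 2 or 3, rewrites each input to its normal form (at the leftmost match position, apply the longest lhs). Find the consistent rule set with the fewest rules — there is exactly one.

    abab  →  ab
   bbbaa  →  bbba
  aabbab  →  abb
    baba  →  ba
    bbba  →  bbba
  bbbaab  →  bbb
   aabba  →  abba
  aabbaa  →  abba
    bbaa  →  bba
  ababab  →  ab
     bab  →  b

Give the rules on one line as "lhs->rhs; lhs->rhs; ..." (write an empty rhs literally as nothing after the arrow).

  | abab => ab
  | bbbaa => bbba
  | aabbab => abbab => abb
  | baba => ba

aa->a; bab->b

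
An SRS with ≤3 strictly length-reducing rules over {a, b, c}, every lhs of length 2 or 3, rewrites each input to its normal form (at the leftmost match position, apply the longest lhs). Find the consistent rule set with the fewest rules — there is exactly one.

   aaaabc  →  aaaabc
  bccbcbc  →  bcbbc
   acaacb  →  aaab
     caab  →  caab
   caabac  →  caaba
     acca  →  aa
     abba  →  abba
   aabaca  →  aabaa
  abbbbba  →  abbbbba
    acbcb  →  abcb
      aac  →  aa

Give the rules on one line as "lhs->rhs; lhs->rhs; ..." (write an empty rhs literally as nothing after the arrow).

ac->a; cbc->b

  | aaaabc
  | bccbcbc => bcbbc
  | acaacb => aaacb => aaab
  | caab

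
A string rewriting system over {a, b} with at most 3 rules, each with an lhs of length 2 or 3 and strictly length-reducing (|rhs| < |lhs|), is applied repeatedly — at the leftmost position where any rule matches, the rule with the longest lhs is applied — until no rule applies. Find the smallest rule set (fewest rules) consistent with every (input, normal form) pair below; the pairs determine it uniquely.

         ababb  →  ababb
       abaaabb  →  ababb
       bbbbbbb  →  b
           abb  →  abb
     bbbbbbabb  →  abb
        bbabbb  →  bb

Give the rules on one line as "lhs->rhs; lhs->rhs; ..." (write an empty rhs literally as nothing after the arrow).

aa->; bbb->a

  | ababb
  | abaaabb => ababb
  | bbbbbbb => abbbb => aab => b
  | abb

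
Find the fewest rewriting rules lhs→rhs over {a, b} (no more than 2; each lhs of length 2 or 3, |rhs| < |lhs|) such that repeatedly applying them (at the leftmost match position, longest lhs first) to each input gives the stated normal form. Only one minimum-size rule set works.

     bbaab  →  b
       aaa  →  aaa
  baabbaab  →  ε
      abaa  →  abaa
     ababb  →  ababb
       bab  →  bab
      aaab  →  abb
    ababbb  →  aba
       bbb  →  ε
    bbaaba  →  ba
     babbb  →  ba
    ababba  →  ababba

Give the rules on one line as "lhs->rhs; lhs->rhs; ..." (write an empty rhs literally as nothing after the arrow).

aab->bb; bbb->

  | bbaab => bbbb => b
  | aaa
  | baabbaab => bbbbaab => baab => bbb => ε
  | abaa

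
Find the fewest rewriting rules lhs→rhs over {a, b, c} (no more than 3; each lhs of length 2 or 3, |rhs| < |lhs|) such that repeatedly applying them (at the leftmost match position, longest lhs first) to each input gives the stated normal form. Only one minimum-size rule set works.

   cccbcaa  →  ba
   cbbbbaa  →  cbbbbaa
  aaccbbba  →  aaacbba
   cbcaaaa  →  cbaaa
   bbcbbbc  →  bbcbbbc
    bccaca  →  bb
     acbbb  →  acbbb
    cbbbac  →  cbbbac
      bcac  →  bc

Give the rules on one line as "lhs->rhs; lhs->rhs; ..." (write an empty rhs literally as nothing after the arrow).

ca->; cca->b; ccb->ac

  | cccbcaa => caccaa => ccaa => ba
  | cbbbbaa
  | aaccbbba => aaacbba
  | cbcaaaa => cbaaa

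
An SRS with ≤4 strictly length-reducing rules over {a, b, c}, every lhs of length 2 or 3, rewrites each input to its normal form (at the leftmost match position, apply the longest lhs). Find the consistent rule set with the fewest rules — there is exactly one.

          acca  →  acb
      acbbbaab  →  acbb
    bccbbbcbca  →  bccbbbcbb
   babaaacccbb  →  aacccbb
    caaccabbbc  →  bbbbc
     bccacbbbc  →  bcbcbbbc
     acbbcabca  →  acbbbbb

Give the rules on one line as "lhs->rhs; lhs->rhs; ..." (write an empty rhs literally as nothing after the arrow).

ba->; bac->; ca->b

  | acca => acb
  | acbbbaab => acbbab => acbb
  | bccbbbcbca => bccbbbcbb
  | babaaacccbb => baaacccbb => aacccbb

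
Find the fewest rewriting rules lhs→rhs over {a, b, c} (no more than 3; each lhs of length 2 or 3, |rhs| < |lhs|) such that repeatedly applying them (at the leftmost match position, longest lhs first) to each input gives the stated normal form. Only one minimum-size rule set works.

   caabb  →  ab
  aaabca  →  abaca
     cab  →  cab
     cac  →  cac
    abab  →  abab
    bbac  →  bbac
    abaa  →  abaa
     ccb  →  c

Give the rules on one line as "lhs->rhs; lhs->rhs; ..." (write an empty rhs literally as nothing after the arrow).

aab->ba; cb->

  | caabb => cbab => ab
  | aaabca => abaca
  | cab
  | cac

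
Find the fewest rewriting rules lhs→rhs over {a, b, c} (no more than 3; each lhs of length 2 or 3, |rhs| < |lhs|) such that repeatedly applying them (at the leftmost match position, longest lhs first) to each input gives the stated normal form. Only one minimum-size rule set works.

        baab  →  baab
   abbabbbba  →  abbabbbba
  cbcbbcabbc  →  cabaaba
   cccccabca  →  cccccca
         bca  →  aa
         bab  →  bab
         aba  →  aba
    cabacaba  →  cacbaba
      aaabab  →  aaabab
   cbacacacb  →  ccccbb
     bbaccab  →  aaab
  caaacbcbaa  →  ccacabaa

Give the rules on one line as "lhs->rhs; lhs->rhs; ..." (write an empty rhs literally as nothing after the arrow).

bac->cb; bc->a; caa->cc

  | baab
  | abbabbbba
  | cbcbbcabbc => cabbcabbc => cabaabbc => cabaaba
  | cccccabca => cccccaaa => cccccca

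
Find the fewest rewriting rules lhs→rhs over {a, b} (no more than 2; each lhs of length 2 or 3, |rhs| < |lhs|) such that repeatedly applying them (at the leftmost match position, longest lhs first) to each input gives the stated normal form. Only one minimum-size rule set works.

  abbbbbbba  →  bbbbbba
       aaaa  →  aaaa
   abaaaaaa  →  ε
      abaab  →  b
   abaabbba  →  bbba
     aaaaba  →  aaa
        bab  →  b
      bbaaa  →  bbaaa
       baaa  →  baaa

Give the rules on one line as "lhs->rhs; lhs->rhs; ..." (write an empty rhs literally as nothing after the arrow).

ab->; aba->ab

  | abbbbbbba => bbbbbba
  | aaaa
  | abaaaaaa => abaaaaa => abaaaa => abaaa => abaa => aba => ab => ε
  | abaab => abab => abb => b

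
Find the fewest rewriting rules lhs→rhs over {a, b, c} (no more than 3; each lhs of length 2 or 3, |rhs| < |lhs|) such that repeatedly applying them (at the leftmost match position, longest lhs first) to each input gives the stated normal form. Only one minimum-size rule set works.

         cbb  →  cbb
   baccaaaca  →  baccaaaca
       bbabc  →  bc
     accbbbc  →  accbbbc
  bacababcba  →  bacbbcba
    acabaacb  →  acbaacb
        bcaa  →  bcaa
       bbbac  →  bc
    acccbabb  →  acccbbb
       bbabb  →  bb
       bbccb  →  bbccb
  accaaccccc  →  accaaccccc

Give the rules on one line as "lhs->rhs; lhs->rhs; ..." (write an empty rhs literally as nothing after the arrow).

ab->b; bba->

  | cbb
  | baccaaaca
  | bbabc => bc
  | accbbbc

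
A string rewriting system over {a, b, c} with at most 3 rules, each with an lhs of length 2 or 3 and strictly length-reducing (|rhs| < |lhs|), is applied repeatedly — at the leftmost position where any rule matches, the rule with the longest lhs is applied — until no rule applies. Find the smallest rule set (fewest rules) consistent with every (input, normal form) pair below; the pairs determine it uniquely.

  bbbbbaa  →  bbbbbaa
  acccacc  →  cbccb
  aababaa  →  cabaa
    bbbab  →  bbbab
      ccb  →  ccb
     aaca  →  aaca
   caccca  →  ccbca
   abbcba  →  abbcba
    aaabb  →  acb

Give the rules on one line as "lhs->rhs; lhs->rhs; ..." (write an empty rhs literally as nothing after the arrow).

  | bbbbbaa
  | acccacc => cbcacc => cbccb
  | aababaa => cabaa
  | bbbab

aab->c; acc->cb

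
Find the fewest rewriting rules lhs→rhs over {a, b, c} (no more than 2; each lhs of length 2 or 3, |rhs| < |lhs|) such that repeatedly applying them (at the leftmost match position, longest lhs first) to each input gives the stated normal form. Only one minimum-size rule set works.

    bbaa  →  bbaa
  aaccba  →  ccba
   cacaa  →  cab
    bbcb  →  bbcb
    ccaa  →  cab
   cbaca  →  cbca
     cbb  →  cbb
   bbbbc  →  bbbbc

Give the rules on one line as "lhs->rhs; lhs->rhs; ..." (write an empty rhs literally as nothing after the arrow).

  | bbaa
  | aaccba => accba => ccba
  | cacaa => ccaa => cab
  | bbcb

ac->c; caa->ab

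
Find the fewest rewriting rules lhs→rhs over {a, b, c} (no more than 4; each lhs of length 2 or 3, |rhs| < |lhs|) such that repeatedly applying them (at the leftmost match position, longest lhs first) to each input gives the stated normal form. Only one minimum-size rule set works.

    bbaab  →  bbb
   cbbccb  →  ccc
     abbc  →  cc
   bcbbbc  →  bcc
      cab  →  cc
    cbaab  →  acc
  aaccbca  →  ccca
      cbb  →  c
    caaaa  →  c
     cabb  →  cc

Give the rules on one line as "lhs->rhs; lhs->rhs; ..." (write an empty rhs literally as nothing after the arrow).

  | bbaab => bbb
  | cbbccb => cbccb => cccb => ccc
  | abbc => cbc => cc
  | bcbbbc => bcbbc => bcbc => bcc

aa->; ab->c; cb->c; cba->ac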